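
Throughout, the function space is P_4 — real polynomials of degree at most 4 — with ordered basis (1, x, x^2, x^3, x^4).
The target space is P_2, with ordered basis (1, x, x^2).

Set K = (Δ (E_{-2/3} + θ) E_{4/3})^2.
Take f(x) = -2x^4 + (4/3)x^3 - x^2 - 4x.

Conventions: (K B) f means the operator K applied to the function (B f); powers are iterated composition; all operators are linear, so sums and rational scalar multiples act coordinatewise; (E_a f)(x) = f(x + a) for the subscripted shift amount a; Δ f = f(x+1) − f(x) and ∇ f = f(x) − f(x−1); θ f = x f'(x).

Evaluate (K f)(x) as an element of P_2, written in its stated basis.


g(x) = -480x^2 - 2216x - 7024/3

E_{4/3} f = -2x^4 - (28/3)x^3 - 17x^2 - (500/27)x - 832/81
E_{-2/3} E_{4/3} f = -2x^4 - 4x^3 - (11/3)x^2 - (160/27)x - 28/9
θ E_{4/3} f = -8x^4 - 28x^3 - 34x^2 - (500/27)x
(E_{-2/3} + θ) E_{4/3} f = -10x^4 - 32x^3 - (113/3)x^2 - (220/9)x - 28/9
Δ (E_{-2/3} + θ) E_{4/3} f = -40x^3 - 156x^2 - (634/3)x - 937/9
E_{4/3} (Δ (E_{-2/3} + θ) E_{4/3}) f = -40x^3 - 316x^2 - (2522/3)x - 20467/27
E_{-2/3} E_{4/3} (Δ (E_{-2/3} + θ) E_{4/3}) f = -40x^3 - 236x^2 - (1418/3)x - 8807/27
θ E_{4/3} (Δ (E_{-2/3} + θ) E_{4/3}) f = -120x^3 - 632x^2 - (2522/3)x
(E_{-2/3} + θ) E_{4/3} (Δ (E_{-2/3} + θ) E_{4/3}) f = -160x^3 - 868x^2 - (3940/3)x - 8807/27
Δ (E_{-2/3} + θ) E_{4/3} (Δ (E_{-2/3} + θ) E_{4/3}) f = -480x^2 - 2216x - 7024/3


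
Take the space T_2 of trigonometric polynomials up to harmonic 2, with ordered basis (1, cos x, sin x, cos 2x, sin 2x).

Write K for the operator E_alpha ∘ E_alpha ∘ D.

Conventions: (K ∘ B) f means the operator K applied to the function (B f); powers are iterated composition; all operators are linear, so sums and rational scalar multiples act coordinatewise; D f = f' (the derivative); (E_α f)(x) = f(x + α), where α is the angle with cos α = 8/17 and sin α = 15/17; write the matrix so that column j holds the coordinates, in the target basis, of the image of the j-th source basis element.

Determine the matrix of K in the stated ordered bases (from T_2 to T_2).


image of 1: 0
image of cos x: -(240/289)cos x + (161/289)sin x
image of sin x: -(161/289)cos x - (240/289)sin x
image of cos 2x: (154560/83521)cos 2x + (63358/83521)sin 2x
image of sin 2x: -(63358/83521)cos 2x + (154560/83521)sin 2x
each image's coordinates form column j of the matrix

the matrix is [[0, 0, 0, 0, 0]; [0, -240/289, -161/289, 0, 0]; [0, 161/289, -240/289, 0, 0]; [0, 0, 0, 154560/83521, -63358/83521]; [0, 0, 0, 63358/83521, 154560/83521]] (rows listed top to bottom)


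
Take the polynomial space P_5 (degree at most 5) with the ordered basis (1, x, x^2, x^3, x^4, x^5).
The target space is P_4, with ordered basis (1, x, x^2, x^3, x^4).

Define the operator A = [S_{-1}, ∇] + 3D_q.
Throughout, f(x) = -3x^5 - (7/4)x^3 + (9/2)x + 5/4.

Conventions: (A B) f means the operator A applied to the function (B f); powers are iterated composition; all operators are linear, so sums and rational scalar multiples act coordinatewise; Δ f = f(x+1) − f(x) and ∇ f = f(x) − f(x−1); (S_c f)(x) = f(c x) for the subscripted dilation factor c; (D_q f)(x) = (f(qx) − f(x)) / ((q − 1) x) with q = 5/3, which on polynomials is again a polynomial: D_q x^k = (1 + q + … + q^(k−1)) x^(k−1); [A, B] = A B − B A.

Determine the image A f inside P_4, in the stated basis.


∇ f = -15x^4 + 30x^3 - (141/4)x^2 + (81/4)x - 1/4
S_{-1} ∇ f = -15x^4 - 30x^3 - (141/4)x^2 - (81/4)x - 1/4
S_{-1} f = 3x^5 + (7/4)x^3 - (9/2)x + 5/4
∇ S_{-1} f = 15x^4 - 30x^3 + (141/4)x^2 - (81/4)x + 1/4
[S_{-1}, ∇] f = -30x^4 - (141/2)x^2 - 1/2
D_q f = -(1441/27)x^4 - (343/36)x^2 + 9/2
(3D_q) f = -(1441/9)x^4 - (343/12)x^2 + 27/2
([S_{-1}, ∇] + 3D_q) f = -(1711/9)x^4 - (1189/12)x^2 + 13

the image equals g(x) = -(1711/9)x^4 - (1189/12)x^2 + 13


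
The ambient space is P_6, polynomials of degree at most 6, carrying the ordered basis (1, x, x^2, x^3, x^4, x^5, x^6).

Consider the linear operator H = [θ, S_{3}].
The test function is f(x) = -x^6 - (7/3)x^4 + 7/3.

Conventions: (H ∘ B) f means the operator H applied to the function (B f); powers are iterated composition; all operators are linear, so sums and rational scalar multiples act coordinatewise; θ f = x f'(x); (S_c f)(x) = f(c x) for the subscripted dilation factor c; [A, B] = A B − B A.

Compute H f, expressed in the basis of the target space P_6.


S_{3} f = -729x^6 - 189x^4 + 7/3
θ S_{3} f = -4374x^6 - 756x^4
θ f = -6x^6 - (28/3)x^4
S_{3} θ f = -4374x^6 - 756x^4
[θ, S_{3}] f = 0

the result is g(x) = 0


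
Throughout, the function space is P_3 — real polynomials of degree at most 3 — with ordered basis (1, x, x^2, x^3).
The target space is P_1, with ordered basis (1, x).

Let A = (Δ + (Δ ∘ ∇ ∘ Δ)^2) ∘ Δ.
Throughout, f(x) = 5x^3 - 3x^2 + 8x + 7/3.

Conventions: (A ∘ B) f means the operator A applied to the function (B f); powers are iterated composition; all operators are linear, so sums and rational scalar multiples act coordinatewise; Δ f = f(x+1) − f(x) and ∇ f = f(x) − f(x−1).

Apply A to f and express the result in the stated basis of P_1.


Δ f = 15x^2 + 9x + 10
Δ Δ f = 30x + 24
Δ Δ f = 30x + 24
∇ Δ Δ f = 30
Δ ∇ Δ Δ f = 0
Δ (Δ ∘ ∇ ∘ Δ) Δ f = 0
∇ Δ (Δ ∘ ∇ ∘ Δ) Δ f = 0
Δ ∇ Δ (Δ ∘ ∇ ∘ Δ) Δ f = 0
(Δ + (Δ ∘ ∇ ∘ Δ)^2) Δ f = 30x + 24

g(x) = 30x + 24


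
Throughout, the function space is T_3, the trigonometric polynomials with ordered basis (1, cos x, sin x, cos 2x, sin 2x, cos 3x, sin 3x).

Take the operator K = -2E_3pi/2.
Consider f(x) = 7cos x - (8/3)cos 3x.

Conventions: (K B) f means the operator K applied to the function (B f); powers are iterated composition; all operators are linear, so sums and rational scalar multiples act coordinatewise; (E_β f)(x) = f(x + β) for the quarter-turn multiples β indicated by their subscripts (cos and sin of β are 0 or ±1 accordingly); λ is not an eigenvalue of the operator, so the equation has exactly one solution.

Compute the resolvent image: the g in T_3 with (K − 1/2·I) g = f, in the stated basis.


write g with unknown coordinates in the stated basis and equate coefficients in (K − 1/2·I) g = f
solving from the highest basis element down gives g = -(14/17)cos x + (56/17)sin x + (16/51)cos 3x + (64/51)sin 3x
check: K g = (112/17)cos x + (28/17)sin x - (128/51)cos 3x + (32/51)sin 3x
so K g − 1/2·g = 7cos x - (8/3)cos 3x = f ✓

the result is g(x) = -(14/17)cos x + (56/17)sin x + (16/51)cos 3x + (64/51)sin 3x


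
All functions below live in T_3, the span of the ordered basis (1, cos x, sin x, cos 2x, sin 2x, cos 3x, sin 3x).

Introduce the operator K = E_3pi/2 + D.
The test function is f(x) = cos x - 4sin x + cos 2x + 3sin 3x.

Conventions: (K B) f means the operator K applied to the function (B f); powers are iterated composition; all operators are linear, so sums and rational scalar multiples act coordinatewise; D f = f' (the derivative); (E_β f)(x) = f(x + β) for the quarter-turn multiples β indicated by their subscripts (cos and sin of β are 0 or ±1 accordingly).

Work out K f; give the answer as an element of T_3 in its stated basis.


E_3pi/2 f = 4cos x + sin x - cos 2x + 3cos 3x
D f = -4cos x - sin x - 2sin 2x + 9cos 3x
(E_3pi/2 + D) f = -cos 2x - 2sin 2x + 12cos 3x

g(x) = -cos 2x - 2sin 2x + 12cos 3x


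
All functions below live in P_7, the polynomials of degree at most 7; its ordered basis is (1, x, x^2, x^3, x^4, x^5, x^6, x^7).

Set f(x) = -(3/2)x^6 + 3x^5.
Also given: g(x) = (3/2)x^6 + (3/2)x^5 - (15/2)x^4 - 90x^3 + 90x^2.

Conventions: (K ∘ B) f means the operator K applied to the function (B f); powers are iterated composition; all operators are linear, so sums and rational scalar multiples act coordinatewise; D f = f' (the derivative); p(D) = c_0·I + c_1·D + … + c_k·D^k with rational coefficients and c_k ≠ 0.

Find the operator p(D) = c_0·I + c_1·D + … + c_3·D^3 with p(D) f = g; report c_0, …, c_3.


D^0 f = -(3/2)x^6 + 3x^5
D^1 f = -9x^5 + 15x^4
D^2 f = -45x^4 + 60x^3
D^3 f = -180x^3 + 180x^2
matching coefficients of g against c_0 f + c_1 Df + … from the top degree down determines the c_i
solution: c_0 = -1, c_1 = -1/2, c_2 = 0, c_3 = 1/2

p(D) = -I − (1/2)·D + (1/2)·D^3, i.e. c_0 = -1, c_1 = -1/2, c_2 = 0, c_3 = 1/2


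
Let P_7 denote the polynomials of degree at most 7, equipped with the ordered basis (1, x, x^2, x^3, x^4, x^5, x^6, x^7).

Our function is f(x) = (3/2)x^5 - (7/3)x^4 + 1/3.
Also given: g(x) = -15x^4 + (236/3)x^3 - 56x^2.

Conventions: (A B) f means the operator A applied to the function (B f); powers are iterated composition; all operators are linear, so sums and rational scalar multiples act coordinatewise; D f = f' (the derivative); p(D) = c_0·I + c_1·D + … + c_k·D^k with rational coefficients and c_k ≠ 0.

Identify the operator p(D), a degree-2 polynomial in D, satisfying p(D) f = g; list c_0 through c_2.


D^0 f = (3/2)x^5 - (7/3)x^4 + 1/3
D^1 f = (15/2)x^4 - (28/3)x^3
D^2 f = 30x^3 - 28x^2
matching coefficients of g against c_0 f + c_1 Df + … from the top degree down determines the c_i
solution: c_0 = 0, c_1 = -2, c_2 = 2

c_0 = 0, c_1 = -2, c_2 = 2


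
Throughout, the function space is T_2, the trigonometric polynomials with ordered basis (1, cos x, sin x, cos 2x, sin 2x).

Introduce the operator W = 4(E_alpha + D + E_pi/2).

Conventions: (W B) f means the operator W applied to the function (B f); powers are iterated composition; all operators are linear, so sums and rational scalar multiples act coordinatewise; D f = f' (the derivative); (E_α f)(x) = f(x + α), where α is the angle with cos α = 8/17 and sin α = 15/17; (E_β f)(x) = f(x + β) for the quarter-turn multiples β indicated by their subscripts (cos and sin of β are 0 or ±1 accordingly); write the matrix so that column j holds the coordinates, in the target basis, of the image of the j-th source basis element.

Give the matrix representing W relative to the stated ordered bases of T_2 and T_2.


the matrix is [[8, 0, 0, 0, 0]; [0, 32/17, 196/17, 0, 0]; [0, -196/17, 32/17, 0, 0]; [0, 0, 0, -1800/289, 3272/289]; [0, 0, 0, -3272/289, -1800/289]] (rows listed top to bottom)

image of 1: 8
image of cos x: (32/17)cos x - (196/17)sin x
image of sin x: (196/17)cos x + (32/17)sin x
image of cos 2x: -(1800/289)cos 2x - (3272/289)sin 2x
image of sin 2x: (3272/289)cos 2x - (1800/289)sin 2x
each image's coordinates form column j of the matrix


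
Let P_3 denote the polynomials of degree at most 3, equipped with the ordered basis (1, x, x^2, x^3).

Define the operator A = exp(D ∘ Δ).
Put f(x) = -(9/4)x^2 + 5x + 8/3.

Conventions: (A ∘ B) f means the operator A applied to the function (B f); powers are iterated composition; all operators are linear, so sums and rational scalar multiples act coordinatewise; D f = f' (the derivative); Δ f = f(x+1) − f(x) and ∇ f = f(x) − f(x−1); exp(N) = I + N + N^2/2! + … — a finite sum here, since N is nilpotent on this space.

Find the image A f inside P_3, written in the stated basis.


g(x) = -(9/4)x^2 + 5x - 11/6

order-1 term: -9/2
the series for exp(D ∘ Δ) f terminates at order 1
exp(D ∘ Δ) f = -(9/4)x^2 + 5x - 11/6


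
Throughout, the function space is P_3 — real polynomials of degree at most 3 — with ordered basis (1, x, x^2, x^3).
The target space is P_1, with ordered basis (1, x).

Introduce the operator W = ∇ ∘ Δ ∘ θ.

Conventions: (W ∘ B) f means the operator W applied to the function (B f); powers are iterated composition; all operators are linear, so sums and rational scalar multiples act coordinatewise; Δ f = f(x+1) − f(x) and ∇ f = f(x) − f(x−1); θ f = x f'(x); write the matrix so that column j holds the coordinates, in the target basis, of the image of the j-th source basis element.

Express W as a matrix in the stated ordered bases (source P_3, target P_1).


image of 1: 0
image of x: 0
image of x^2: 4
image of x^3: 18x
each image's coordinates form column j of the matrix

the matrix is [[0, 0, 4, 0]; [0, 0, 0, 18]] (rows listed top to bottom)


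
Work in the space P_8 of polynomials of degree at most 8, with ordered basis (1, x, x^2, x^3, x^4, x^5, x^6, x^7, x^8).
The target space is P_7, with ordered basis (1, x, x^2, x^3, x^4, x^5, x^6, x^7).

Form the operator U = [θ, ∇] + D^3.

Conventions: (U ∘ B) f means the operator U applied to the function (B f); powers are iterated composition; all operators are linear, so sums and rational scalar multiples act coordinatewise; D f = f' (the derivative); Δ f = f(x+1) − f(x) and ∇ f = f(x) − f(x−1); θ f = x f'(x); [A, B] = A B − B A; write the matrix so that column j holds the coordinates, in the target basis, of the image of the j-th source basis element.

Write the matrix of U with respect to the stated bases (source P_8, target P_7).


image of 1: 0
image of x: -1
image of x^2: -2x + 2
image of x^3: -3x^2 + 6x + 3
image of x^4: -4x^3 + 12x^2 + 12x + 4
image of x^5: -5x^4 + 20x^3 + 30x^2 + 20x - 5
image of x^6: -6x^5 + 30x^4 + 60x^3 + 60x^2 - 30x + 6
image of x^7: -7x^6 + 42x^5 + 105x^4 + 140x^3 - 105x^2 + 42x - 7
image of x^8: -8x^7 + 56x^6 + 168x^5 + 280x^4 - 280x^3 + 168x^2 - 56x + 8
each image's coordinates form column j of the matrix

the matrix is [[0, -1, 2, 3, 4, -5, 6, -7, 8]; [0, 0, -2, 6, 12, 20, -30, 42, -56]; [0, 0, 0, -3, 12, 30, 60, -105, 168]; [0, 0, 0, 0, -4, 20, 60, 140, -280]; [0, 0, 0, 0, 0, -5, 30, 105, 280]; [0, 0, 0, 0, 0, 0, -6, 42, 168]; [0, 0, 0, 0, 0, 0, 0, -7, 56]; [0, 0, 0, 0, 0, 0, 0, 0, -8]] (rows listed top to bottom)


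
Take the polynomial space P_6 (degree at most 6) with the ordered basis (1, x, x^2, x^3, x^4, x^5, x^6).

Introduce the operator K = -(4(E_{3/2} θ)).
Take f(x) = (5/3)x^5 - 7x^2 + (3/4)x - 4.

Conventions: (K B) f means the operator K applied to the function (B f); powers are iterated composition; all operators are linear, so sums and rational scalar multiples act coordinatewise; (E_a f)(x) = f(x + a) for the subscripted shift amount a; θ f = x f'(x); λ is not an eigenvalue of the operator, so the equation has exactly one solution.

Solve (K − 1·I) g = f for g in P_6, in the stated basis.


write g with unknown coordinates in the stated basis and equate coefficients in (K − 1·I) g = f
solving from the highest basis element down gives g = -(5/63)x^5 + (250/357)x^4 - (3750/1547)x^3 + (62204/13923)x^2 - (105394/23205)x + 15787/3640
check: K g = (100/63)x^5 + (250/357)x^4 - (3750/1547)x^3 - (35257/13923)x^2 - (351961/92820)x + 1227/3640
so K g − 1·g = (5/3)x^5 - 7x^2 + (3/4)x - 4 = f ✓

the result is g(x) = -(5/63)x^5 + (250/357)x^4 - (3750/1547)x^3 + (62204/13923)x^2 - (105394/23205)x + 15787/3640


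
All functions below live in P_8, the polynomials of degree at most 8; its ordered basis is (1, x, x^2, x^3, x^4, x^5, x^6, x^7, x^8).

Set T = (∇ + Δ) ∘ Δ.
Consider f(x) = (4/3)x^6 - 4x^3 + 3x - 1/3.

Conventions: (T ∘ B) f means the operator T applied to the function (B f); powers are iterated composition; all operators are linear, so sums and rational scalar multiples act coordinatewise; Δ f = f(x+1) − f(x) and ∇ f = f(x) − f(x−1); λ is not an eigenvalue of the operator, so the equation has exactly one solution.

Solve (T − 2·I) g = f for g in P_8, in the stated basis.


write g with unknown coordinates in the stated basis and equate coefficients in (T − 2·I) g = f
solving from the highest basis element down gives g = -(2/3)x^6 - 20x^4 - 38x^3 - 320x^2 - (1059/2)x - 5611/6
check: T g = -40x^4 - 80x^3 - 640x^2 - 1056x - 5612/3
so T g − 2·g = (4/3)x^6 - 4x^3 + 3x - 1/3 = f ✓

the result is g(x) = -(2/3)x^6 - 20x^4 - 38x^3 - 320x^2 - (1059/2)x - 5611/6


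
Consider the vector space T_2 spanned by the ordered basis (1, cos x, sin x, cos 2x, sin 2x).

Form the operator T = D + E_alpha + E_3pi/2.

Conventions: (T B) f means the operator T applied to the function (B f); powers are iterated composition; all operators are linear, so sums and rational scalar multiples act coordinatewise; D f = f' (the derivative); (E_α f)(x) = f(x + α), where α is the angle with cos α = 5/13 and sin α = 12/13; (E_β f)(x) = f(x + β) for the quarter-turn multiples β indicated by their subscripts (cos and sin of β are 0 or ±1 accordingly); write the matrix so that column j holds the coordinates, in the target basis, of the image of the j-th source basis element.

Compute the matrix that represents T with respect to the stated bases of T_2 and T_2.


image of 1: 2
image of cos x: (5/13)cos x - (12/13)sin x
image of sin x: (12/13)cos x + (5/13)sin x
image of cos 2x: -(288/169)cos 2x - (458/169)sin 2x
image of sin 2x: (458/169)cos 2x - (288/169)sin 2x
each image's coordinates form column j of the matrix

the matrix is [[2, 0, 0, 0, 0]; [0, 5/13, 12/13, 0, 0]; [0, -12/13, 5/13, 0, 0]; [0, 0, 0, -288/169, 458/169]; [0, 0, 0, -458/169, -288/169]] (rows listed top to bottom)


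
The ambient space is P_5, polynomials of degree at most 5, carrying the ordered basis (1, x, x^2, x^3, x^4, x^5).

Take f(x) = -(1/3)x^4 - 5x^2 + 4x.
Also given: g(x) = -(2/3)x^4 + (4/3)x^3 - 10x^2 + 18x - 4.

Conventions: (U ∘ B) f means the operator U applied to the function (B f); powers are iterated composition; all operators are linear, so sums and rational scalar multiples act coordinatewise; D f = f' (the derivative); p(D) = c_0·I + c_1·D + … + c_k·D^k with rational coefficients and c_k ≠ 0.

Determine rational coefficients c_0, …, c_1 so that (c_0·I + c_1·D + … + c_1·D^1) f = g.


p(D) = 2·I − D, i.e. c_0 = 2, c_1 = -1

D^0 f = -(1/3)x^4 - 5x^2 + 4x
D^1 f = -(4/3)x^3 - 10x + 4
matching coefficients of g against c_0 f + c_1 Df + … from the top degree down determines the c_i
solution: c_0 = 2, c_1 = -1


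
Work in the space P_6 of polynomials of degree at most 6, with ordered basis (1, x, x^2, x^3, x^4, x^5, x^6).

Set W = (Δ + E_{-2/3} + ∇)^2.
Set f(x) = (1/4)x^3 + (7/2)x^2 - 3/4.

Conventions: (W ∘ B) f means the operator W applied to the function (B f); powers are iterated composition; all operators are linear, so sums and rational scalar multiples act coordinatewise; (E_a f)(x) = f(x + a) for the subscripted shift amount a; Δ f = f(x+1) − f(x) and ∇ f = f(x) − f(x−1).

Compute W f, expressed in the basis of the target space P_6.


g(x) = (1/4)x^3 + (11/2)x^2 + 22x + 1787/108

Δ f = (3/4)x^2 + (31/4)x + 15/4
E_{-2/3} f = (1/4)x^3 + 3x^2 - (13/3)x + 79/108
∇ f = (3/4)x^2 + (25/4)x - 13/4
(Δ + E_{-2/3} + ∇) f = (1/4)x^3 + (9/2)x^2 + (29/3)x + 133/108
Δ (Δ + E_{-2/3} + ∇) f = (3/4)x^2 + (39/4)x + 173/12
E_{-2/3} (Δ + E_{-2/3} + ∇) f = (1/4)x^3 + 4x^2 + 4x - 355/108
∇ (Δ + E_{-2/3} + ∇) f = (3/4)x^2 + (33/4)x + 65/12
(Δ + E_{-2/3} + ∇) (Δ + E_{-2/3} + ∇) f = (1/4)x^3 + (11/2)x^2 + 22x + 1787/108


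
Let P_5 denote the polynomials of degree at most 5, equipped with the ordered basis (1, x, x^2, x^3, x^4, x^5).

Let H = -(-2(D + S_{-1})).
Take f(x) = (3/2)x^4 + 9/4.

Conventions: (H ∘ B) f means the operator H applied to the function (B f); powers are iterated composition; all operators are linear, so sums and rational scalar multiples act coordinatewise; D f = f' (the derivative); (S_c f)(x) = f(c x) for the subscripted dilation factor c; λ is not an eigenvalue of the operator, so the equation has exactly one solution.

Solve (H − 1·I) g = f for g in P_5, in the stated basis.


write g with unknown coordinates in the stated basis and equate coefficients in (H − 1·I) g = f
solving from the highest basis element down gives g = (3/2)x^4 + 4x^3 - 24x^2 - 32x + 265/4
check: H g = 3x^4 + 4x^3 - 24x^2 - 32x + 137/2
so H g − 1·g = (3/2)x^4 + 9/4 = f ✓

g(x) = (3/2)x^4 + 4x^3 - 24x^2 - 32x + 265/4


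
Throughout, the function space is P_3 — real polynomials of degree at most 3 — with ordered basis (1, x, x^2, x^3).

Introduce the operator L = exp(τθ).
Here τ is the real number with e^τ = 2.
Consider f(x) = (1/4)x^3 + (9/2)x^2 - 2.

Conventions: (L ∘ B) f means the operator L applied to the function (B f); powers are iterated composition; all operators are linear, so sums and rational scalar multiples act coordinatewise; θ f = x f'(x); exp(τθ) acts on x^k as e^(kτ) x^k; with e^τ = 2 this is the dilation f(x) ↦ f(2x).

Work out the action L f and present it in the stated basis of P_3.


the result is g(x) = 2x^3 + 18x^2 - 2

exp(τθ) x^k = e^(kτ) x^k; with e^τ = 2 this sends x^k to 2^k x^k
x^2 ↦ 4 x^2
x^3 ↦ 8 x^3
applying this coordinatewise to f: exp(τθ) f = 2x^3 + 18x^2 - 2


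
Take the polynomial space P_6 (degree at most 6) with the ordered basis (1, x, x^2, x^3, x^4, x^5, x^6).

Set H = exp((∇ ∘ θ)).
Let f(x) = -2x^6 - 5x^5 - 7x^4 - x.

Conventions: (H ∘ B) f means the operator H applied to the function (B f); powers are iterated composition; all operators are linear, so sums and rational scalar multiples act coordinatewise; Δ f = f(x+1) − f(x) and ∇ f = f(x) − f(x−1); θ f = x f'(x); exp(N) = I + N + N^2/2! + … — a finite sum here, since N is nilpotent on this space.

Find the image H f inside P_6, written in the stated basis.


g(x) = -2x^6 - 77x^5 - 852x^4 - 2662x^3 + 299x^2 + 2603x - 2189/2

order-1 term: -72x^5 + 55x^4 - 102x^3 + 98x^2 - 59x + 14
order-2 term: -900x^4 + 2240x^3 - 2919x^2 + 1995x - 1141/2
order-3 term: -4800x^3 + 13920x^2 - 15412x + 6051
order-4 term: -10800x^2 + 24720x - 14413
order-5 term: -8640x + 9264
order-6 term: -1440
the series for exp((∇ ∘ θ)) f terminates at order 6
exp((∇ ∘ θ)) f = -2x^6 - 77x^5 - 852x^4 - 2662x^3 + 299x^2 + 2603x - 2189/2


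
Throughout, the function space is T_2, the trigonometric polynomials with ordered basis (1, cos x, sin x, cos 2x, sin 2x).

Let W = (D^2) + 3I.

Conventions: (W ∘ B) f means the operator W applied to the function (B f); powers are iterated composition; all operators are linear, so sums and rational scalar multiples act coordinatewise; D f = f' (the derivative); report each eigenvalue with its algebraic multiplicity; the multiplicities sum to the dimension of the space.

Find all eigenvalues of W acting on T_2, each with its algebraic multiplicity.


λ = -1 (multiplicity 2), λ = 2 (multiplicity 2), λ = 3 (multiplicity 1)

image of 1: 3
image of cos x: 2cos x
image of sin x: 2sin x
image of cos 2x: -cos 2x
image of sin 2x: -sin 2x
the matrix is diagonal; its diagonal is (3, 2, 2, -1, -1)
for a triangular matrix the eigenvalues are the diagonal entries, with algebraic multiplicity their repetition count


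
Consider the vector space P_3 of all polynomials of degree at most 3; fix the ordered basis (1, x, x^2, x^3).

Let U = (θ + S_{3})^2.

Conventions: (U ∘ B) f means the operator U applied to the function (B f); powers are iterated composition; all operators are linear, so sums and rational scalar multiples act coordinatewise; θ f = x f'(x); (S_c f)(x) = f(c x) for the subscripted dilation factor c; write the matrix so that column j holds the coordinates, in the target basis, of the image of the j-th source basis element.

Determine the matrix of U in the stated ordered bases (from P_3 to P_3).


image of 1: 1
image of x: 16x
image of x^2: 121x^2
image of x^3: 900x^3
each image's coordinates form column j of the matrix

the matrix is [[1, 0, 0, 0]; [0, 16, 0, 0]; [0, 0, 121, 0]; [0, 0, 0, 900]] (rows listed top to bottom)


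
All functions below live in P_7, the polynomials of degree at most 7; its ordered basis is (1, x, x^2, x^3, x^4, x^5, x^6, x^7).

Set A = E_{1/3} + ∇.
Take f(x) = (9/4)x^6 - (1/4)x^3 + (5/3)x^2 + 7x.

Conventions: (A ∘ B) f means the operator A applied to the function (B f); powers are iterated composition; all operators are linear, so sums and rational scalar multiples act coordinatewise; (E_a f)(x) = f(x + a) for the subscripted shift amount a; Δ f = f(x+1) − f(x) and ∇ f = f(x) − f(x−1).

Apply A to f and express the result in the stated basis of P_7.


the image equals g(x) = (9/4)x^6 + 18x^5 - 30x^4 + (557/12)x^3 - (98/3)x^2 + (77/3)x + 433/81

E_{1/3} f = (9/4)x^6 + (9/2)x^5 + (15/4)x^4 + (17/12)x^3 + (11/6)x^2 + (97/12)x + 407/162
∇ f = (27/2)x^5 - (135/4)x^4 + 45x^3 - (69/2)x^2 + (211/12)x + 17/6
(E_{1/3} + ∇) f = (9/4)x^6 + 18x^5 - 30x^4 + (557/12)x^3 - (98/3)x^2 + (77/3)x + 433/81


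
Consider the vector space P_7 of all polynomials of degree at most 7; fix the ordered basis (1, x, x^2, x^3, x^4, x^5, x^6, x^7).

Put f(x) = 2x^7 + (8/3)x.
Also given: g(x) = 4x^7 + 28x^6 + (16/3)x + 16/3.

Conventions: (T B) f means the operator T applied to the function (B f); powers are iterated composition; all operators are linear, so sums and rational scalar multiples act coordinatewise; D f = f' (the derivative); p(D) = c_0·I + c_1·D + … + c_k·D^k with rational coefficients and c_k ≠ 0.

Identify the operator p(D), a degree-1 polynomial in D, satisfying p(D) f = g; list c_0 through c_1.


D^0 f = 2x^7 + (8/3)x
D^1 f = 14x^6 + 8/3
matching coefficients of g against c_0 f + c_1 Df + … from the top degree down determines the c_i
solution: c_0 = 2, c_1 = 2

p(D) = 2·I + 2·D, i.e. c_0 = 2, c_1 = 2


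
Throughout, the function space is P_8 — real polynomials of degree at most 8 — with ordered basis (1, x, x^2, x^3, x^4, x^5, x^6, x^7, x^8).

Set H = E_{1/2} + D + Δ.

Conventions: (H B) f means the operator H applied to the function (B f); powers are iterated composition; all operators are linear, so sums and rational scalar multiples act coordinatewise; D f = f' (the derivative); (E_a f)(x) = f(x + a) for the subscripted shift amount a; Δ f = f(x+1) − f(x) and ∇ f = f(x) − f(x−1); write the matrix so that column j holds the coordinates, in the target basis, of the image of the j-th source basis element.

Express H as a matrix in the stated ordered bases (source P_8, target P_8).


image of 1: 1
image of x: x + 5/2
image of x^2: x^2 + 5x + 5/4
image of x^3: x^3 + (15/2)x^2 + (15/4)x + 9/8
image of x^4: x^4 + 10x^3 + (15/2)x^2 + (9/2)x + 17/16
image of x^5: x^5 + (25/2)x^4 + (25/2)x^3 + (45/4)x^2 + (85/16)x + 33/32
image of x^6: x^6 + 15x^5 + (75/4)x^4 + (45/2)x^3 + (255/16)x^2 + (99/16)x + 65/64
image of x^7: x^7 + (35/2)x^6 + (105/4)x^5 + (315/8)x^4 + (595/16)x^3 + (693/32)x^2 + (455/64)x + 129/128
image of x^8: x^8 + 20x^7 + 35x^6 + 63x^5 + (595/8)x^4 + (231/4)x^3 + (455/16)x^2 + (129/16)x + 257/256
each image's coordinates form column j of the matrix

the matrix is [[1, 5/2, 5/4, 9/8, 17/16, 33/32, 65/64, 129/128, 257/256]; [0, 1, 5, 15/4, 9/2, 85/16, 99/16, 455/64, 129/16]; [0, 0, 1, 15/2, 15/2, 45/4, 255/16, 693/32, 455/16]; [0, 0, 0, 1, 10, 25/2, 45/2, 595/16, 231/4]; [0, 0, 0, 0, 1, 25/2, 75/4, 315/8, 595/8]; [0, 0, 0, 0, 0, 1, 15, 105/4, 63]; [0, 0, 0, 0, 0, 0, 1, 35/2, 35]; [0, 0, 0, 0, 0, 0, 0, 1, 20]; [0, 0, 0, 0, 0, 0, 0, 0, 1]] (rows listed top to bottom)


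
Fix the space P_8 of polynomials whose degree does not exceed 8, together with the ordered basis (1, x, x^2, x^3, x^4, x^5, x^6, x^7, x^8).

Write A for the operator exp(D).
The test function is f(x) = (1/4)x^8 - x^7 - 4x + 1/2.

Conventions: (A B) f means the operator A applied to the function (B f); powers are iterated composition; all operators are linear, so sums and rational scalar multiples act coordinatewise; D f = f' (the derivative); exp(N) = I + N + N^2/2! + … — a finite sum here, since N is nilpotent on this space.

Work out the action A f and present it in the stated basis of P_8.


g(x) = (1/4)x^8 + x^7 - 7x^5 - (35/2)x^4 - 21x^3 - 14x^2 - 9x - 17/4

order-1 term: 2x^7 - 7x^6 - 4
order-2 term: 7x^6 - 21x^5
order-3 term: 14x^5 - 35x^4
order-4 term: (35/2)x^4 - 35x^3
order-5 term: 14x^3 - 21x^2
order-6 term: 7x^2 - 7x
order-7 term: 2x - 1
order-8 term: 1/4
the series for exp(D) f terminates at order 8
exp(D) f = (1/4)x^8 + x^7 - 7x^5 - (35/2)x^4 - 21x^3 - 14x^2 - 9x - 17/4


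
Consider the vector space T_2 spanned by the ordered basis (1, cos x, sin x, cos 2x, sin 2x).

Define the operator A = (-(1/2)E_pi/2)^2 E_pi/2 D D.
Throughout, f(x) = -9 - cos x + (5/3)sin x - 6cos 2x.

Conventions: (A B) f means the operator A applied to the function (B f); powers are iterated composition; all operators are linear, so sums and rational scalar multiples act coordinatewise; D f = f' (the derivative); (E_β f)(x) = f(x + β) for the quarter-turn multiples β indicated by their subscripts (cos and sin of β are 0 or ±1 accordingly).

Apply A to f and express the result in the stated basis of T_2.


the image equals g(x) = (5/12)cos x + (1/4)sin x - 6cos 2x

D f = (5/3)cos x + sin x + 12sin 2x
D D f = cos x - (5/3)sin x + 24cos 2x
E_pi/2 D D f = -(5/3)cos x - sin x - 24cos 2x
E_pi/2 (E_pi/2 D D) f = -cos x + (5/3)sin x + 24cos 2x
(-(1/2)E_pi/2) (E_pi/2 D D) f = (1/2)cos x - (5/6)sin x - 12cos 2x
E_pi/2 (-(1/2)E_pi/2) (E_pi/2 D D) f = -(5/6)cos x - (1/2)sin x + 12cos 2x
(-(1/2)E_pi/2) (-(1/2)E_pi/2) (E_pi/2 D D) f = (5/12)cos x + (1/4)sin x - 6cos 2x


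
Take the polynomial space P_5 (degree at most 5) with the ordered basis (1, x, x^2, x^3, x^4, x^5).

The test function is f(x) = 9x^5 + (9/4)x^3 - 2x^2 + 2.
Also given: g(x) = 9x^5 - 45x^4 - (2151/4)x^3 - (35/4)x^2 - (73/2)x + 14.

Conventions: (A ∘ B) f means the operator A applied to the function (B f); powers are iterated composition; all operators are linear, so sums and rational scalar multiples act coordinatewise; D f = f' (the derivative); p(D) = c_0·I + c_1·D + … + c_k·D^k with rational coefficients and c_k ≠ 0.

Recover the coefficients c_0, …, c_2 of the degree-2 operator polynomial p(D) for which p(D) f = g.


p(D) = I − D − 3·D^2, i.e. c_0 = 1, c_1 = -1, c_2 = -3

D^0 f = 9x^5 + (9/4)x^3 - 2x^2 + 2
D^1 f = 45x^4 + (27/4)x^2 - 4x
D^2 f = 180x^3 + (27/2)x - 4
matching coefficients of g against c_0 f + c_1 Df + … from the top degree down determines the c_i
solution: c_0 = 1, c_1 = -1, c_2 = -3


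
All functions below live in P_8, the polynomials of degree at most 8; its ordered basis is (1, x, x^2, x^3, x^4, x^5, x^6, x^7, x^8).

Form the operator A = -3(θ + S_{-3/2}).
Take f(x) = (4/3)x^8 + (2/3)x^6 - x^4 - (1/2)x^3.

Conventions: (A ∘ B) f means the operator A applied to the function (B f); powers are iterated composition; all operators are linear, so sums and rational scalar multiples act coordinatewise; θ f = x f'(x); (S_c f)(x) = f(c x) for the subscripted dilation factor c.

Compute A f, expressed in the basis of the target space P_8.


g(x) = -(8609/64)x^8 - (1113/32)x^6 + (435/16)x^4 - (9/16)x^3

θ f = (32/3)x^8 + 4x^6 - 4x^4 - (3/2)x^3
S_{-3/2} f = (2187/64)x^8 + (243/32)x^6 - (81/16)x^4 + (27/16)x^3
(θ + S_{-3/2}) f = (8609/192)x^8 + (371/32)x^6 - (145/16)x^4 + (3/16)x^3
(-3(θ + S_{-3/2})) f = -(8609/64)x^8 - (1113/32)x^6 + (435/16)x^4 - (9/16)x^3


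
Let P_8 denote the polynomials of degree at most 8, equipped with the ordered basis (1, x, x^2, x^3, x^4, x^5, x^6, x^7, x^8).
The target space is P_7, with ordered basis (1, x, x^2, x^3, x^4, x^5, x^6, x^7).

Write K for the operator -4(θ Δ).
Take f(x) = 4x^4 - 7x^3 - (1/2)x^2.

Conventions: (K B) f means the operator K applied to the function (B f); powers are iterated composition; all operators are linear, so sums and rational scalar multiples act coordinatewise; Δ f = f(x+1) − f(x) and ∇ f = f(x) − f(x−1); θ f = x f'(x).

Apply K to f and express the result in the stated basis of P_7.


g(x) = -192x^3 - 24x^2 + 24x

Δ f = 16x^3 + 3x^2 - 6x - 7/2
θ Δ f = 48x^3 + 6x^2 - 6x
(-4(θ Δ)) f = -192x^3 - 24x^2 + 24x


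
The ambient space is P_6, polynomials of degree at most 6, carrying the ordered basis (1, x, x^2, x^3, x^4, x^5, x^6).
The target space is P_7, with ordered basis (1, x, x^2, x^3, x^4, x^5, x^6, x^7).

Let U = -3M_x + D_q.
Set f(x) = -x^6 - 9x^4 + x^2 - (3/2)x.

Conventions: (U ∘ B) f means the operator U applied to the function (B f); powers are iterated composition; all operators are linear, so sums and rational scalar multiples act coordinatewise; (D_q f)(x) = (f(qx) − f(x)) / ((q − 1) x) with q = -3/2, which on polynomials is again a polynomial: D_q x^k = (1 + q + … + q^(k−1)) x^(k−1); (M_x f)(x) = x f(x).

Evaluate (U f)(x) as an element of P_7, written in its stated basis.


the image equals g(x) = 3x^7 + (997/32)x^5 + (93/8)x^3 + (9/2)x^2 - (1/2)x - 3/2

M_x f = -x^7 - 9x^5 + x^3 - (3/2)x^2
(-3M_x) f = 3x^7 + 27x^5 - 3x^3 + (9/2)x^2
D_q f = (133/32)x^5 + (117/8)x^3 - (1/2)x - 3/2
(-3M_x + D_q) f = 3x^7 + (997/32)x^5 + (93/8)x^3 + (9/2)x^2 - (1/2)x - 3/2


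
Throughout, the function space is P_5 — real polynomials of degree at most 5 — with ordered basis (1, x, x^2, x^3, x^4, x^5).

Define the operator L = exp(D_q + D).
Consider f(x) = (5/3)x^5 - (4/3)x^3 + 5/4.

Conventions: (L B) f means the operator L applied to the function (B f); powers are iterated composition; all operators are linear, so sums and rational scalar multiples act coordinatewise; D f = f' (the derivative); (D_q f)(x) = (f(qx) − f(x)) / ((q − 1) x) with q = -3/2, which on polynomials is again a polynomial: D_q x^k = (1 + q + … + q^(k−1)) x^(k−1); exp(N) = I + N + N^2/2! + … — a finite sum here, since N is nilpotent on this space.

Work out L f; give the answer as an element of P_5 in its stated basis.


the image equals g(x) = (5/3)x^5 + (225/16)x^4 + (11801/768)x^3 + (61769/3072)x^2 + (42313/8192)x + 25183/12288

order-1 term: (225/16)x^4 - (19/3)x^2
order-2 term: (4275/256)x^3 - (19/4)x
order-3 term: (27075/1024)x^2 - 19/6
order-4 term: (81225/8192)x
order-5 term: 16245/4096
the series for exp(D_q + D) f terminates at order 5
exp(D_q + D) f = (5/3)x^5 + (225/16)x^4 + (11801/768)x^3 + (61769/3072)x^2 + (42313/8192)x + 25183/12288


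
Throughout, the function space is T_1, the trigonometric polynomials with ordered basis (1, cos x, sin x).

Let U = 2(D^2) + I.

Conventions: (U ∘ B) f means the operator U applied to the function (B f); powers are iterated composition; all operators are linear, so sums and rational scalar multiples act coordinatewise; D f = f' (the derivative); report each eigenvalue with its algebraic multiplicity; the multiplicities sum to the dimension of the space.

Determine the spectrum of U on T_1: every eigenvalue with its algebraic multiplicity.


image of 1: 1
image of cos x: -cos x
image of sin x: -sin x
the matrix is diagonal; its diagonal is (1, -1, -1)
for a triangular matrix the eigenvalues are the diagonal entries, with algebraic multiplicity their repetition count

λ = -1 (multiplicity 2), λ = 1 (multiplicity 1)


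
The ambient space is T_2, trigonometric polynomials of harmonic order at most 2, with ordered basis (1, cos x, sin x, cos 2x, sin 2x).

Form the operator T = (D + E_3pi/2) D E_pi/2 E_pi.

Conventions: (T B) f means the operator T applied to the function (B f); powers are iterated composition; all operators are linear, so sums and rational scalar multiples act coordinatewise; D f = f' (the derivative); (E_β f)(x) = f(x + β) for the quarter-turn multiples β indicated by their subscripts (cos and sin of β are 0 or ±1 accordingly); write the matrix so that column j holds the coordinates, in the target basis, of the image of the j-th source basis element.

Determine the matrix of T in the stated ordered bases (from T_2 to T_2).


image of 1: 0
image of cos x: 0
image of sin x: 0
image of cos 2x: 4cos 2x - 2sin 2x
image of sin 2x: 2cos 2x + 4sin 2x
each image's coordinates form column j of the matrix

the matrix is [[0, 0, 0, 0, 0]; [0, 0, 0, 0, 0]; [0, 0, 0, 0, 0]; [0, 0, 0, 4, 2]; [0, 0, 0, -2, 4]] (rows listed top to bottom)


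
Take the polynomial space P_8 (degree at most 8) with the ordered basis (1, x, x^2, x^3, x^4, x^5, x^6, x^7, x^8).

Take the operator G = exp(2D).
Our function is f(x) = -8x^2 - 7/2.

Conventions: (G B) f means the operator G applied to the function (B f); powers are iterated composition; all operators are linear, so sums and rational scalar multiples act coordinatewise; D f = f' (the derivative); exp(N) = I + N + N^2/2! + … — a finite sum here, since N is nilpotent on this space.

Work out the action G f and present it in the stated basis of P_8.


order-1 term: -32x
order-2 term: -32
the series for exp(2D) f terminates at order 2
exp(2D) f = -8x^2 - 32x - 71/2

the image equals g(x) = -8x^2 - 32x - 71/2


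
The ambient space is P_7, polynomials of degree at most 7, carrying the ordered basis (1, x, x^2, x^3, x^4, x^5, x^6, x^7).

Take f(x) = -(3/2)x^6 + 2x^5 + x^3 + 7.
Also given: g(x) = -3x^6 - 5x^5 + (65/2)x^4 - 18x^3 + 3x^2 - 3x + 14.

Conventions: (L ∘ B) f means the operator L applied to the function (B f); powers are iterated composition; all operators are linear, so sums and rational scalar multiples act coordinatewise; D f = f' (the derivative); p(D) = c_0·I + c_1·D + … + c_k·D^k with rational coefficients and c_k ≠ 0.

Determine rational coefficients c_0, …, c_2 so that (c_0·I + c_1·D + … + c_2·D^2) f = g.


c_0 = 2, c_1 = 1, c_2 = -1/2

D^0 f = -(3/2)x^6 + 2x^5 + x^3 + 7
D^1 f = -9x^5 + 10x^4 + 3x^2
D^2 f = -45x^4 + 40x^3 + 6x
matching coefficients of g against c_0 f + c_1 Df + … from the top degree down determines the c_i
solution: c_0 = 2, c_1 = 1, c_2 = -1/2


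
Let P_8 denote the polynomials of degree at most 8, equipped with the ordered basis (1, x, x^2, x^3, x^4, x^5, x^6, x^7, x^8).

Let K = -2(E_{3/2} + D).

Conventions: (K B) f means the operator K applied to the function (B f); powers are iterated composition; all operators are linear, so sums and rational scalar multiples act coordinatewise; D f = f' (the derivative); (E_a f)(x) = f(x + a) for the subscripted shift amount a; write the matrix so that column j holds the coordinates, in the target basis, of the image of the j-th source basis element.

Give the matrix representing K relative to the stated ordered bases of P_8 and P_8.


image of 1: -2
image of x: -2x - 5
image of x^2: -2x^2 - 10x - 9/2
image of x^3: -2x^3 - 15x^2 - (27/2)x - 27/4
image of x^4: -2x^4 - 20x^3 - 27x^2 - 27x - 81/8
image of x^5: -2x^5 - 25x^4 - 45x^3 - (135/2)x^2 - (405/8)x - 243/16
image of x^6: -2x^6 - 30x^5 - (135/2)x^4 - 135x^3 - (1215/8)x^2 - (729/8)x - 729/32
image of x^7: -2x^7 - 35x^6 - (189/2)x^5 - (945/4)x^4 - (2835/8)x^3 - (5103/16)x^2 - (5103/32)x - 2187/64
image of x^8: -2x^8 - 40x^7 - 126x^6 - 378x^5 - (2835/4)x^4 - (1701/2)x^3 - (5103/8)x^2 - (2187/8)x - 6561/128
each image's coordinates form column j of the matrix

the matrix is [[-2, -5, -9/2, -27/4, -81/8, -243/16, -729/32, -2187/64, -6561/128]; [0, -2, -10, -27/2, -27, -405/8, -729/8, -5103/32, -2187/8]; [0, 0, -2, -15, -27, -135/2, -1215/8, -5103/16, -5103/8]; [0, 0, 0, -2, -20, -45, -135, -2835/8, -1701/2]; [0, 0, 0, 0, -2, -25, -135/2, -945/4, -2835/4]; [0, 0, 0, 0, 0, -2, -30, -189/2, -378]; [0, 0, 0, 0, 0, 0, -2, -35, -126]; [0, 0, 0, 0, 0, 0, 0, -2, -40]; [0, 0, 0, 0, 0, 0, 0, 0, -2]] (rows listed top to bottom)


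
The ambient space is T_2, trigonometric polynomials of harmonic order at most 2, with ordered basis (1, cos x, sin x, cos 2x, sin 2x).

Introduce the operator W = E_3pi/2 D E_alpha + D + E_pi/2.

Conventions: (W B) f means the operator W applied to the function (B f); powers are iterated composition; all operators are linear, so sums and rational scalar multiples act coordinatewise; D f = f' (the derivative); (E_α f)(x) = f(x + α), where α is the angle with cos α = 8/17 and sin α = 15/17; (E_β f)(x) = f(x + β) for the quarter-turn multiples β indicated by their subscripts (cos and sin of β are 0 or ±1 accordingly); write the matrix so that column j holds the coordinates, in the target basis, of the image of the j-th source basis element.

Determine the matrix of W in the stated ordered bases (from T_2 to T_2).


the matrix is [[1, 0, 0, 0, 0]; [0, 8/17, 49/17, 0, 0]; [0, -49/17, 8/17, 0, 0]; [0, 0, 0, 191/289, 900/289]; [0, 0, 0, -900/289, 191/289]] (rows listed top to bottom)

image of 1: 1
image of cos x: (8/17)cos x - (49/17)sin x
image of sin x: (49/17)cos x + (8/17)sin x
image of cos 2x: (191/289)cos 2x - (900/289)sin 2x
image of sin 2x: (900/289)cos 2x + (191/289)sin 2x
each image's coordinates form column j of the matrix


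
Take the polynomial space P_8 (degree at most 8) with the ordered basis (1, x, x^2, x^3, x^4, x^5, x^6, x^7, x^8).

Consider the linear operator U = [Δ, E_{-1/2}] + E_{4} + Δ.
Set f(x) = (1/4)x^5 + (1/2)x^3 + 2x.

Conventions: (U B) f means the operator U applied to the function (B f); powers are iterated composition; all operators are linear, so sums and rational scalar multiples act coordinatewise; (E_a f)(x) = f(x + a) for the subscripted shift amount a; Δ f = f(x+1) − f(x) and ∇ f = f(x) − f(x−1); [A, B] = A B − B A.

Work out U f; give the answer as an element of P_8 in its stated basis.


the result is g(x) = (1/4)x^5 + (25/4)x^4 + 43x^3 + 170x^2 + (1395/4)x + 1195/4

E_{-1/2} f = (1/4)x^5 - (5/8)x^4 + (9/8)x^3 - (17/16)x^2 + (157/64)x - 137/128
Δ E_{-1/2} f = (5/4)x^4 + (17/8)x^2 + 137/64
Δ f = (5/4)x^4 + (5/2)x^3 + 4x^2 + (11/4)x + 11/4
E_{-1/2} Δ f = (5/4)x^4 + (17/8)x^2 + 137/64
[Δ, E_{-1/2}] f = 0
E_{4} f = (1/4)x^5 + 5x^4 + (81/2)x^3 + 166x^2 + 346x + 296
Δ f = (5/4)x^4 + (5/2)x^3 + 4x^2 + (11/4)x + 11/4
([Δ, E_{-1/2}] + E_{4} + Δ) f = (1/4)x^5 + (25/4)x^4 + 43x^3 + 170x^2 + (1395/4)x + 1195/4
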